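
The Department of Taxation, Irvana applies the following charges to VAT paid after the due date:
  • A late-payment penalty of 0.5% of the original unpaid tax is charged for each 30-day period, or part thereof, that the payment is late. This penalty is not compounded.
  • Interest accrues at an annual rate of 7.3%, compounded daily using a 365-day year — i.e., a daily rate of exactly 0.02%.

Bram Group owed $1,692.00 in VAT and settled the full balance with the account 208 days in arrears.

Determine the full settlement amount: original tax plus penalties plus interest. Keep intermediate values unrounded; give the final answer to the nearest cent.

Penalty periods: ⌈208/30⌉ = 7; penalty = 7 × 0.5% × $1,692.00 = $59.22
Interest: $1,692.00 × ((1 + 0.0002)^208 − 1) = $1,692.00 × 0.04247307… = $71.8644…
Total = $1,692.00 + $59.2200 + $71.8644… = $1,823.08

$1,823.08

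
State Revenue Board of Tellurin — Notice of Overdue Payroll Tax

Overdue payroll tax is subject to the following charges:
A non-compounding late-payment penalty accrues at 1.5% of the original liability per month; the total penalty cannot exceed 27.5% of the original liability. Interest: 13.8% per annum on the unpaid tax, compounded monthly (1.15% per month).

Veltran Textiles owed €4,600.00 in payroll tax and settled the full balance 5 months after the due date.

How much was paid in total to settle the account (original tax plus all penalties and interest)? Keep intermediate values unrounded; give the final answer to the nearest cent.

€5,215.65

Penalty: 5 × 1.5% × €4,600.00 = €345.00 (below the 27.5% cap of €1,265.00)
Interest: €4,600.00 × ((1 + 0.0115)^5 − 1) = €4,600.00 × 0.0588378… = €270.6539…
Total = €4,600.00 + €345.0000 + €270.6539… = €5,215.65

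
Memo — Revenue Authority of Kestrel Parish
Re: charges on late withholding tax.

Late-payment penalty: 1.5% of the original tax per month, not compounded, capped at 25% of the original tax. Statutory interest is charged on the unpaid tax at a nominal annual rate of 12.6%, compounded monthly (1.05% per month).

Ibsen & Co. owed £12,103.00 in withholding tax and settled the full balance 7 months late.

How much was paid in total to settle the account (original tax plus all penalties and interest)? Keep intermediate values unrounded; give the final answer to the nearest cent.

Penalty: 7 × 1.5% × £12,103.00 = £1,270.82… (below the 25% cap of £3,025.75)
Interest: £12,103.00 × ((1 + 0.0105)^7 − 1) = £12,103.00 × 0.0758562… = £918.0875…
Total = £12,103.00 + £1,270.8150 + £918.0875… = £14,291.90

£14,291.90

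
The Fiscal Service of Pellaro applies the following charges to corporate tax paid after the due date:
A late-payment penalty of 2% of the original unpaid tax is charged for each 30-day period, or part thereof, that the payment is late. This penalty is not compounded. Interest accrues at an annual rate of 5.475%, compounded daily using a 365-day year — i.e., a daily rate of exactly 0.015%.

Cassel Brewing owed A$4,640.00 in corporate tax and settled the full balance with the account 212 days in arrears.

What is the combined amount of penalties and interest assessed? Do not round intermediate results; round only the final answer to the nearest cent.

Penalty periods: ⌈212/30⌉ = 8; penalty = 8 × 2% × A$4,640.00 = A$742.40
Interest: A$4,640.00 × ((1 + 0.00015)^212 − 1) = A$4,640.00 × 0.03230856… = A$149.9117…
Penalties + interest = A$742.4000 + A$149.9117… = A$892.31

A$892.31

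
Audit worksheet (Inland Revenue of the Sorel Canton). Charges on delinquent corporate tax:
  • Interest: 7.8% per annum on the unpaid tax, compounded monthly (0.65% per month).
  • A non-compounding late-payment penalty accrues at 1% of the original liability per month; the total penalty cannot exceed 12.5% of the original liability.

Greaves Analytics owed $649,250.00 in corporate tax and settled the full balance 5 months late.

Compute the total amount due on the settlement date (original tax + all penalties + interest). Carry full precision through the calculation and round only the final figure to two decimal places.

$703,089.22

Penalty: 5 × 1% × $649,250.00 = $32,462.50 (below the 12.5% cap of $81,156.25)
Interest: $649,250.00 × ((1 + 0.0065)^5 − 1) = $649,250.00 × 0.0329253… = $21,376.7219…
Total = $649,250.00 + $32,462.5000 + $21,376.7219… = $703,089.22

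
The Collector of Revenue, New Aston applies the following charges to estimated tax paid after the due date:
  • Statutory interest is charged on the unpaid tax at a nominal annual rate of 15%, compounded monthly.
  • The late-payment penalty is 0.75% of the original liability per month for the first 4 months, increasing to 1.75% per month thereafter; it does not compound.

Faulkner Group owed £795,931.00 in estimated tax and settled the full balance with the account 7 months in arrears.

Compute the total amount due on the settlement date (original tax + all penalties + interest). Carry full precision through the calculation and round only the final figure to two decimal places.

£933,906.01

Penalty, months 1–4: 4 × 0.75% × £795,931.00 = £23,877.93
Penalty, months 5–7: 3 × 1.75% × £795,931.00 = £41,786.38…
Interest (15%/yr ÷ 12 = 1.25%/month): £795,931.00 × ((1 + 0.0125)^7 − 1) = £72,310.7057…
Total = £795,931.00 + £65,664.3075 + £72,310.7057… = £933,906.01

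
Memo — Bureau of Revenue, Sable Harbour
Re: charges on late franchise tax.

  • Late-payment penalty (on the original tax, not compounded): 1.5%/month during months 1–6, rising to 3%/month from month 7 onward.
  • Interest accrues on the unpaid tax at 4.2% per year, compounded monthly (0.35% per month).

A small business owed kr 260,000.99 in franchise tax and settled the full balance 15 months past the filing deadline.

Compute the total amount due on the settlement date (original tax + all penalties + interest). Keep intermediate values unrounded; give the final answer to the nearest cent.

kr 367,590.95

Penalty, months 1–6: 6 × 1.5% × kr 260,000.99 = kr 23,400.09…
Penalty, months 7–15: 9 × 3% × kr 260,000.99 = kr 70,200.27…
Interest: kr 260,000.99 × ((1 + 0.0035)^15 − 1) = kr 260,000.99 × 0.0538060… = kr 13,989.6041…
Total = kr 260,000.99 + kr 93,600.3564 + kr 13,989.6041… = kr 367,590.95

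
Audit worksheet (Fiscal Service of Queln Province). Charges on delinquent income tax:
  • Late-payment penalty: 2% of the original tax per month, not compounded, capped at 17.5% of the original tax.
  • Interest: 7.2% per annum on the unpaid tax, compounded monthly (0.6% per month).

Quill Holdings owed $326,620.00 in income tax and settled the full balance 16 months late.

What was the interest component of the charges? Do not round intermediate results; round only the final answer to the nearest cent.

Interest: $326,620.00 × ((1 + 0.006)^16 − 1) = $326,620.00 × 0.1004434… = $32,806.8080…

$32,806.81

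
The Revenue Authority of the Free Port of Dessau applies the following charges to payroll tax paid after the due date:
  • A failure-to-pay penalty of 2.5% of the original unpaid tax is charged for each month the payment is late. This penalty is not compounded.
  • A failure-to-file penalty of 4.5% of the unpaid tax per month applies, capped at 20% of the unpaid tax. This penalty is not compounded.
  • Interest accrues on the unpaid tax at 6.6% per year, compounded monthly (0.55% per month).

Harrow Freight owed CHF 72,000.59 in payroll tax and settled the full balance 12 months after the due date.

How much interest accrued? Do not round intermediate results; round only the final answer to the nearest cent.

Interest: CHF 72,000.59 × ((1 + 0.0055)^12 − 1) = CHF 72,000.59 × 0.0680336… = CHF 4,898.4564…

CHF 4,898.46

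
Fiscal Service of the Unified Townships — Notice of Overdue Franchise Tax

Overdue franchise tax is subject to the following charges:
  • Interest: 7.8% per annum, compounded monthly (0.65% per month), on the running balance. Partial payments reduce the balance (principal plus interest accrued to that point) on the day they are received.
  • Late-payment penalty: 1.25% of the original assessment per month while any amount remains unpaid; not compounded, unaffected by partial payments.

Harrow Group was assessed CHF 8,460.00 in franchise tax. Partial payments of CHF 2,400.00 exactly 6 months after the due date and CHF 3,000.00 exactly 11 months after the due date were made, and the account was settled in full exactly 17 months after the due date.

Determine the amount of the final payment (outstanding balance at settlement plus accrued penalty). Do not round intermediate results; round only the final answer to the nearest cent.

Balance at month 6: CHF 8,460.0000 × (1 + 0.0065)^6 = CHF 8,795.3482…
After CHF 2,400.00 payment: CHF 8,795.3482… − CHF 2,400.00 = CHF 6,395.3482…
Balance at month 11: CHF 6,395.3482… × (1 + 0.0065)^5 = CHF 6,605.9167…
After CHF 3,000.00 payment: CHF 6,605.9167… − CHF 3,000.00 = CHF 3,605.9167…
Balance at month 17: CHF 3,605.9167… × (1 + 0.0065)^6 = CHF 3,748.8526…
Penalty: 17 × 1.25% × CHF 8,460.00 = CHF 1,797.75
Final settlement = outstanding balance + penalty = CHF 3,748.8526… + CHF 1,797.75 = CHF 5,546.60

CHF 5,546.60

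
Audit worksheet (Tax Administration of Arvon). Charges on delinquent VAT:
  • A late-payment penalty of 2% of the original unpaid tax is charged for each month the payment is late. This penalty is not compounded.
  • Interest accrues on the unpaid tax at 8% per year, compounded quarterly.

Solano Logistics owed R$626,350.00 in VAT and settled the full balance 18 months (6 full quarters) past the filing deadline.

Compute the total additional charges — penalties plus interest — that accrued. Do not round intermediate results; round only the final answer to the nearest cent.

Late-payment penalty: 18 × 2% × R$626,350.00 = R$225,486.00
Interest (8%/yr ÷ 4 = 2%/quarter): R$626,350.00 × ((1 + 0.02)^6 − 1) = R$79,021.8313…
Penalties + interest = R$225,486.0000 + R$79,021.8313… = R$304,507.83

R$304,507.83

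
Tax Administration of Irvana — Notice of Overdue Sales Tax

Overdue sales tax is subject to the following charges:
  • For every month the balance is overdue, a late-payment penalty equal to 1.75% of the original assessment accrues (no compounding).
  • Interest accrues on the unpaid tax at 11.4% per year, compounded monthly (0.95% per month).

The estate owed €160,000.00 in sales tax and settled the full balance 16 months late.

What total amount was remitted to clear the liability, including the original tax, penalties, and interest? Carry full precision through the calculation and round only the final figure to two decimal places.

Late-payment penalty: 16 × 1.75% × €160,000.00 = €44,800.00
Interest: €160,000.00 × ((1 + 0.0095)^16 − 1) = €160,000.00 × 0.1633253… = €26,132.0477…
Total = €160,000.00 + €44,800.0000 + €26,132.0477… = €230,932.05

€230,932.05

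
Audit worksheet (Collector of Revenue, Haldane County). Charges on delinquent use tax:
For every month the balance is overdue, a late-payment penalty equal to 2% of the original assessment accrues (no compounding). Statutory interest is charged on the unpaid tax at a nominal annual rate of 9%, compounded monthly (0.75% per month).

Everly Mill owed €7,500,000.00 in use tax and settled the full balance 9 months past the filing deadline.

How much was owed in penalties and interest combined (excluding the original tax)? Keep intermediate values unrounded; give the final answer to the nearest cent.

Late-payment penalty: 9 × 2% × €7,500,000.00 = €1,350,000.00
Interest: €7,500,000.00 × ((1 + 0.0075)^9 − 1) = €7,500,000.00 × 0.0695608… = €521,706.2938…
Penalties + interest = €1,350,000.0000 + €521,706.2938… = €1,871,706.29

€1,871,706.29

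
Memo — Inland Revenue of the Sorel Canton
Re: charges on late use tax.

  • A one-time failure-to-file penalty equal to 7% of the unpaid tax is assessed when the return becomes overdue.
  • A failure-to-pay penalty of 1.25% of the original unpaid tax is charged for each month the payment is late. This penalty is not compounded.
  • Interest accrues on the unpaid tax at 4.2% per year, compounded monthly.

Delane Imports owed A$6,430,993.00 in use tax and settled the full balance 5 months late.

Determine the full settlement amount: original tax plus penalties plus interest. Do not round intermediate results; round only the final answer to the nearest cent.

Failure-to-file penalty: 7% × A$6,430,993.00 = A$450,169.51
Failure-to-pay penalty: 5 × 1.25% × A$6,430,993.00 = A$401,937.06…
Interest (4.2%/yr ÷ 12 = 0.35%/month): A$6,430,993.00 × ((1 + 0.0035)^5 − 1) = A$113,332.9363…
Total = A$6,430,993.00 + A$852,106.5725 + A$113,332.9363… = A$7,396,432.51

A$7,396,432.51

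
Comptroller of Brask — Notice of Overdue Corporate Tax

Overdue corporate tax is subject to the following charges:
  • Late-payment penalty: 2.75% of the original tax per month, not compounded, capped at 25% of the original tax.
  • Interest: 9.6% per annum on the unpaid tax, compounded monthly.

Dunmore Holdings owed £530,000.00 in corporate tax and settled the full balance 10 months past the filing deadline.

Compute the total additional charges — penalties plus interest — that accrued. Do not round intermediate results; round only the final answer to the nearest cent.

£176,459.42

Penalty (uncapped): 10 × 2.75% × £530,000.00 = £145,750.00; cap = 25% × £530,000.00 = £132,500.00 → penalty = £132,500.00
Interest (9.6%/yr ÷ 12 = 0.8%/month): £530,000.00 × ((1 + 0.008)^10 − 1) = £43,959.4235…
Penalties + interest = £132,500.0000 + £43,959.4235… = £176,459.42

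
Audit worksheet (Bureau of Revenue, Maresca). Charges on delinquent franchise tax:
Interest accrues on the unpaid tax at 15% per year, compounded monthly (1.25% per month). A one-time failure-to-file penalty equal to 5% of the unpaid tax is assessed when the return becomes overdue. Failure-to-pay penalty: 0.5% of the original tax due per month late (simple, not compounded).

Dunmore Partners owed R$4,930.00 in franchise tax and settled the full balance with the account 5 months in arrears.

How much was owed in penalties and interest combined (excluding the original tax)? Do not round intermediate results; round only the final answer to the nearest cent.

R$685.68

Failure-to-file penalty: 5% × R$4,930.00 = R$246.50
Failure-to-pay penalty: 5 × 0.5% × R$4,930.00 = R$123.25
Interest: R$4,930.00 × ((1 + 0.0125)^5 − 1) = R$4,930.00 × 0.0640822… = R$315.9250…
Penalties + interest = R$369.7500 + R$315.9250… = R$685.68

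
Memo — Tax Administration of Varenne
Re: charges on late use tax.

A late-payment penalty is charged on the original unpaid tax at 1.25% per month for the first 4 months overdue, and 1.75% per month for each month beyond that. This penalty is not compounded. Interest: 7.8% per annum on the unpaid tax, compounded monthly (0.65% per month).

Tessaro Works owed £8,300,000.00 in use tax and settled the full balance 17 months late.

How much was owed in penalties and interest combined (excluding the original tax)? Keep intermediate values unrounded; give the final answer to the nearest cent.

£3,269,677.65

Penalty, months 1–4: 4 × 1.25% × £8,300,000.00 = £415,000.00
Penalty, months 5–17: 13 × 1.75% × £8,300,000.00 = £1,888,250.00
Interest: £8,300,000.00 × ((1 + 0.0065)^17 − 1) = £8,300,000.00 × 0.1164371… = £966,427.6494…
Penalties + interest = £2,303,250.0000 + £966,427.6494… = £3,269,677.65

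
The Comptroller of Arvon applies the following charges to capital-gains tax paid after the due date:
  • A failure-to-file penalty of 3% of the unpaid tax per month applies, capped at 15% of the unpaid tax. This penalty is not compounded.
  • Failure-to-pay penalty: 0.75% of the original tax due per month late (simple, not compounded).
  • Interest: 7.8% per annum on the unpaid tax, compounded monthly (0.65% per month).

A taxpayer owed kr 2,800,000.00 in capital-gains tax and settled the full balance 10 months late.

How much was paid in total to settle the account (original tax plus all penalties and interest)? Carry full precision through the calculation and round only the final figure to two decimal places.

Failure-to-file: 10 × 3% × kr 2,800,000.00 = kr 840,000.00, capped at 15% × kr 2,800,000.00 = kr 420,000.00
Failure-to-pay penalty: 10 × 0.75% × kr 2,800,000.00 = kr 210,000.00
Interest: kr 2,800,000.00 × ((1 + 0.0065)^10 − 1) = kr 2,800,000.00 × 0.0669346… = kr 187,416.8318…
Total = kr 2,800,000.00 + kr 630,000.0000 + kr 187,416.8318… = kr 3,617,416.83

kr 3,617,416.83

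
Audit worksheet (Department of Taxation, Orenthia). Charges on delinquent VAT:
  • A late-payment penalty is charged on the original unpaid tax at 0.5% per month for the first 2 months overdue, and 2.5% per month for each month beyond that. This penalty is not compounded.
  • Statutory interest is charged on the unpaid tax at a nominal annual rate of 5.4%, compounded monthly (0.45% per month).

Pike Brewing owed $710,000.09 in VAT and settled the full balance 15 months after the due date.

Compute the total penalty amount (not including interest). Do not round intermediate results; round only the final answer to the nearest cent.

Penalty, months 1–2: 2 × 0.5% × $710,000.09 = $7,100.00…
Penalty, months 3–15: 13 × 2.5% × $710,000.09 = $230,750.03…
Total penalty = $7,100.00… + $230,750.03… = $237,850.03

$237,850.03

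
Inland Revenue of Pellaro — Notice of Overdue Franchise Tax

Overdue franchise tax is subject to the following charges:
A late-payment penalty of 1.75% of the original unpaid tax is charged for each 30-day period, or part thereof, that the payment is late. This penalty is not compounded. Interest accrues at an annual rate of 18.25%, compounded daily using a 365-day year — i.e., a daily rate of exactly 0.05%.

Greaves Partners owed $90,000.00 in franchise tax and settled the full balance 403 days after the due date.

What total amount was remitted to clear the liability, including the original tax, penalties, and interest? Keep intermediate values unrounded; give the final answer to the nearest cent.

$132,135.72

Penalty periods: ⌈403/30⌉ = 14; penalty = 14 × 1.75% × $90,000.00 = $22,050.00
Interest: $90,000.00 × ((1 + 0.0005)^403 − 1) = $90,000.00 × 0.22317464… = $20,085.7175…
Total = $90,000.00 + $22,050.0000 + $20,085.7175… = $132,135.72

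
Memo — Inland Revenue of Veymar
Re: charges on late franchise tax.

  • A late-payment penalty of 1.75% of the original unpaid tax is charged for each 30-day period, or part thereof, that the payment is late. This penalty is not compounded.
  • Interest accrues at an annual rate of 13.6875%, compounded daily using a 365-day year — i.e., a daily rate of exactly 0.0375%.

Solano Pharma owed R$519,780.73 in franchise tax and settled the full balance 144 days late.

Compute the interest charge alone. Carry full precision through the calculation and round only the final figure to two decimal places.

Interest: R$519,780.73 × ((1 + 0.000375)^144 − 1) = R$519,780.73 × 0.05547392… = R$28,834.2736…

R$28,834.27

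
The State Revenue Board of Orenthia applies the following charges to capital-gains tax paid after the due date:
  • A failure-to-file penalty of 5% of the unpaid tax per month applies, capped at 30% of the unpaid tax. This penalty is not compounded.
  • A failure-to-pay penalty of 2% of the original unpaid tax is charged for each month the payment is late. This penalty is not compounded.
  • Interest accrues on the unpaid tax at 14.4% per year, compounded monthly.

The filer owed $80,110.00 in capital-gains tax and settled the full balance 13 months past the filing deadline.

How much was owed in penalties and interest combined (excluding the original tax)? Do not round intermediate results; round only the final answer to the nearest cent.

$58,299.36

Failure-to-file: 13 × 5% × $80,110.00 = $52,071.50, capped at 30% × $80,110.00 = $24,033.00
Failure-to-pay penalty: 13 × 2% × $80,110.00 = $20,828.60
Interest (14.4%/yr ÷ 12 = 1.2%/month): $80,110.00 × ((1 + 0.012)^13 − 1) = $13,437.7603…
Penalties + interest = $44,861.6000 + $13,437.7603… = $58,299.36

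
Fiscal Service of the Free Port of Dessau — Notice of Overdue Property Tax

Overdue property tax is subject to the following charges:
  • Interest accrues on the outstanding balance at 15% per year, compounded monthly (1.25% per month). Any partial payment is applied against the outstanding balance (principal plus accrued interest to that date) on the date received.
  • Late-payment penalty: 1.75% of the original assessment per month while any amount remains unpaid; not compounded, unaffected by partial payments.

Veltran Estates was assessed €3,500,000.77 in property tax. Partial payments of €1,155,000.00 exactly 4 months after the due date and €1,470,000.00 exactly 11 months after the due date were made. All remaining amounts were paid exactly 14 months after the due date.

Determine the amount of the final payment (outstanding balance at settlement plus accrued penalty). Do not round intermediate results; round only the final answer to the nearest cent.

€2,188,752.98

Balance at month 4: €3,500,000.7700 × (1 + 0.0125)^4 = €3,678,309.4884…
After €1,155,000.00 payment: €3,678,309.4884… − €1,155,000.00 = €2,523,309.4884…
Balance at month 11: €2,523,309.4884… × (1 + 0.0125)^7 = €2,752,553.3422…
After €1,470,000.00 payment: €2,752,553.3422… − €1,470,000.00 = €1,282,553.3422…
Balance at month 14: €1,282,553.3422… × (1 + 0.0125)^3 = €1,331,252.7944…
Penalty: 14 × 1.75% × €3,500,000.77 = €857,500.19…
Final settlement = outstanding balance + penalty = €1,331,252.7944… + €857,500.19… = €2,188,752.98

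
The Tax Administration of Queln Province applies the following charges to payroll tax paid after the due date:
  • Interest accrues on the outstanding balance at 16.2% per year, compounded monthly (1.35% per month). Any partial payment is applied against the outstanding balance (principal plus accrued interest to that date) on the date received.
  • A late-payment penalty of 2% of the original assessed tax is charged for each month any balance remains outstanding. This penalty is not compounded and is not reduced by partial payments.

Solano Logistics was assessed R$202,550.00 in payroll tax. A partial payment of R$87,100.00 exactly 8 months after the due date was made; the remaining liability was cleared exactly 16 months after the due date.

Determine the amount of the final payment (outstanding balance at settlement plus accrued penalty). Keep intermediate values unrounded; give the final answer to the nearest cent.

R$218,874.82

Balance at month 8: R$202,550.0000 × (1 + 0.0135)^8 = R$225,487.3963…
After R$87,100.00 payment: R$225,487.3963… − R$87,100.00 = R$138,387.3963…
Balance at month 16: R$138,387.3963… × (1 + 0.0135)^8 = R$154,058.8183…
Penalty: 16 × 2% × R$202,550.00 = R$64,816.00
Final settlement = outstanding balance + penalty = R$154,058.8183… + R$64,816.00 = R$218,874.82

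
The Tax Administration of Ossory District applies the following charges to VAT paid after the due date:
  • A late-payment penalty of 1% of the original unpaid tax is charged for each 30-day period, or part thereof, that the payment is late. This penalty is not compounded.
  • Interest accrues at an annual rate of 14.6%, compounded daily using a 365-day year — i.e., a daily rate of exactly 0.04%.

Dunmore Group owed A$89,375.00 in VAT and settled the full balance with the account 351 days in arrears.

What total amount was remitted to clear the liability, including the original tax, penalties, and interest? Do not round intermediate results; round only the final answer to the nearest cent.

A$113,568.96

Penalty periods: ⌈351/30⌉ = 12; penalty = 12 × 1% × A$89,375.00 = A$10,725.00
Interest: A$89,375.00 × ((1 + 0.0004)^351 − 1) = A$89,375.00 × 0.15070170… = A$13,468.9642…
Total = A$89,375.00 + A$10,725.0000 + A$13,468.9642… = A$113,568.96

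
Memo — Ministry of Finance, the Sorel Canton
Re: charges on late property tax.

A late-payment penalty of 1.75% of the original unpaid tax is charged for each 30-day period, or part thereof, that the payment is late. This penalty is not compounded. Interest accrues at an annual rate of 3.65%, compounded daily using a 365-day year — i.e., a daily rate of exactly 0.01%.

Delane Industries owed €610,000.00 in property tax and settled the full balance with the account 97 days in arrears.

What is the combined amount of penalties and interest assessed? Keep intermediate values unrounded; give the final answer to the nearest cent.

€48,645.49

Penalty periods: ⌈97/30⌉ = 4; penalty = 4 × 1.75% × €610,000.00 = €42,700.00
Interest: €610,000.00 × ((1 + 0.0001)^97 − 1) = €610,000.00 × 0.00974671… = €5,945.4918…
Penalties + interest = €42,700.0000 + €5,945.4918… = €48,645.49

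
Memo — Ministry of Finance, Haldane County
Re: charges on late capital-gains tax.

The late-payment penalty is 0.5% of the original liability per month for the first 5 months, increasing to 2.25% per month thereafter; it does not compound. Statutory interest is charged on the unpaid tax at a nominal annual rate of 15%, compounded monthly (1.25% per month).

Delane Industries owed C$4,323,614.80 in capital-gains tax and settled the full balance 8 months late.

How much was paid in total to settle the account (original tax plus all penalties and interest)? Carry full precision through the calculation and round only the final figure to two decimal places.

Penalty, months 1–5: 5 × 0.5% × C$4,323,614.80 = C$108,090.37
Penalty, months 6–8: 3 × 2.25% × C$4,323,614.80 = C$291,844.00…
Interest: C$4,323,614.80 × ((1 + 0.0125)^8 − 1) = C$4,323,614.80 × 0.1044861… = C$451,757.6535…
Total = C$4,323,614.80 + C$399,934.3690 + C$451,757.6535… = C$5,175,306.82

C$5,175,306.82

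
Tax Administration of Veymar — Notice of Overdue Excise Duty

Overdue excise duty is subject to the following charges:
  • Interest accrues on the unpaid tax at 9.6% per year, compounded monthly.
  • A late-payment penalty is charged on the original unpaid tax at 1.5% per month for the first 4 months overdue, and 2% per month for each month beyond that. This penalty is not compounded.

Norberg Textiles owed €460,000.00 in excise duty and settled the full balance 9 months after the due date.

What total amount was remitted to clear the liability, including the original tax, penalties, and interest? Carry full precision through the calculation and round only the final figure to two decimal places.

Penalty, months 1–4: 4 × 1.5% × €460,000.00 = €27,600.00
Penalty, months 5–9: 5 × 2% × €460,000.00 = €46,000.00
Interest (9.6%/yr ÷ 12 = 0.8%/month): €460,000.00 × ((1 + 0.008)^9 − 1) = €34,199.8630…
Total = €460,000.00 + €73,600.0000 + €34,199.8630… = €567,799.86

€567,799.86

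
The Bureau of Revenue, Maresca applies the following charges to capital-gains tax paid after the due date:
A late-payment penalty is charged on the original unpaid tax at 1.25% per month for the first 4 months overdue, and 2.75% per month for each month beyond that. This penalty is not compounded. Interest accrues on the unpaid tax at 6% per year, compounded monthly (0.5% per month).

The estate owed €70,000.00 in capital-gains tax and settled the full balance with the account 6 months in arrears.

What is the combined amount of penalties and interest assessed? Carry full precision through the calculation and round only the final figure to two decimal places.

Penalty, months 1–4: 4 × 1.25% × €70,000.00 = €3,500.00
Penalty, months 5–6: 2 × 2.75% × €70,000.00 = €3,850.00
Interest: €70,000.00 × ((1 + 0.005)^6 − 1) = €70,000.00 × 0.0303775… = €2,126.4257…
Penalties + interest = €7,350.0000 + €2,126.4257… = €9,476.43

€9,476.43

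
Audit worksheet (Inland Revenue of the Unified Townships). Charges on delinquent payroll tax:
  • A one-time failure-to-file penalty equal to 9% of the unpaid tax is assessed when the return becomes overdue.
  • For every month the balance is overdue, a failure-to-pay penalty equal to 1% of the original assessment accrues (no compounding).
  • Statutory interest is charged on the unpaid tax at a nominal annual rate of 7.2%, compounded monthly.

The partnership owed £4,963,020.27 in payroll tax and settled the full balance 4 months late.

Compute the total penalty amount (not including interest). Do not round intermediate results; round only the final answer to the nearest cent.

Failure-to-file penalty: 9% × £4,963,020.27 = £446,671.82…
Failure-to-pay penalty = 1% × £4,963,020.27 × 4 mo = £198,520.81…
Total penalty = £446,671.82… + £198,520.81… = £645,192.64

£645,192.64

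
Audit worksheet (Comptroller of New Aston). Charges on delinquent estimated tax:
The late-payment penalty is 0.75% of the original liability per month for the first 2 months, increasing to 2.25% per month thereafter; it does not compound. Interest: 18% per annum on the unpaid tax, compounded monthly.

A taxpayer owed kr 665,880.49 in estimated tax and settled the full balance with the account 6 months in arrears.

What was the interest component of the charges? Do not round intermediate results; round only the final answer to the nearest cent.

Interest (18%/yr ÷ 12 = 1.5%/month): kr 665,880.49 × ((1 + 0.015)^6 − 1) = kr 62,222.0464…

kr 62,222.05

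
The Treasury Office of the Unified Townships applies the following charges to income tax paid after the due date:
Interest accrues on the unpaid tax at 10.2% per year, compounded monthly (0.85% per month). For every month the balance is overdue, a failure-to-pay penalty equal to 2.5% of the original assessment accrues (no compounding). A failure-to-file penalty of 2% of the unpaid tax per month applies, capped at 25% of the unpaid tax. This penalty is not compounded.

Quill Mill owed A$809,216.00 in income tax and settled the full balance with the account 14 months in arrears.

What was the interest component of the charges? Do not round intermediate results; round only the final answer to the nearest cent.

A$101,802.29

Interest: A$809,216.00 × ((1 + 0.0085)^14 − 1) = A$809,216.00 × 0.1258036… = A$101,802.2914…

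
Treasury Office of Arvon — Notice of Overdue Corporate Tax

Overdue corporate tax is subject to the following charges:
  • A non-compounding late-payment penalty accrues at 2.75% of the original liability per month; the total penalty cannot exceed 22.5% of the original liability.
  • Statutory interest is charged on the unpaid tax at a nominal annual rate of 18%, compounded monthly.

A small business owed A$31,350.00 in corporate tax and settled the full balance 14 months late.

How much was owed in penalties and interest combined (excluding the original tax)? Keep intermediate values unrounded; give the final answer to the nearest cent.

A$14,319.29

Penalty (uncapped): 14 × 2.75% × A$31,350.00 = A$12,069.75; cap = 22.5% × A$31,350.00 = A$7,053.75 → penalty = A$7,053.75
Interest (18%/yr ÷ 12 = 1.5%/month): A$31,350.00 × ((1 + 0.015)^14 − 1) = A$7,265.5422…
Penalties + interest = A$7,053.7500 + A$7,265.5422… = A$14,319.29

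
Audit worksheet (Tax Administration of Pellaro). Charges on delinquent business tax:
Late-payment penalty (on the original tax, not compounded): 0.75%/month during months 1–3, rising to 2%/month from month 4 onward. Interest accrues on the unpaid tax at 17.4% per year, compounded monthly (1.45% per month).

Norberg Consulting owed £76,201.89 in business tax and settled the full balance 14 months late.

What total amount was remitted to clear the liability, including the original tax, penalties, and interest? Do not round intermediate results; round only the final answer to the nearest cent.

£111,695.82

Penalty, months 1–3: 3 × 0.75% × £76,201.89 = £1,714.54…
Penalty, months 4–14: 11 × 2% × £76,201.89 = £16,764.42…
Interest: £76,201.89 × ((1 + 0.0145)^14 − 1) = £76,201.89 × 0.2232880… = £17,014.9684…
Total = £76,201.89 + £18,478.9583… + £17,014.9684… = £111,695.82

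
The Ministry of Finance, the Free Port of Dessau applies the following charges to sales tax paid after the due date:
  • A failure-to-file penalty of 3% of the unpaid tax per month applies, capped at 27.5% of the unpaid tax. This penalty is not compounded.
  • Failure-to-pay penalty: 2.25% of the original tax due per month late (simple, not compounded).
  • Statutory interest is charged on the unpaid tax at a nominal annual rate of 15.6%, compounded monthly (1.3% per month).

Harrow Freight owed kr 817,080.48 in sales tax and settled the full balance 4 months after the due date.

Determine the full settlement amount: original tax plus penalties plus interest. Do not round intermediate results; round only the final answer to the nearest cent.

kr 1,031,991.29

Failure-to-file: 4 × 3% × kr 817,080.48 = kr 98,049.66… (under the 27.5% cap)
Failure-to-pay penalty = 2.25% × kr 817,080.48 × 4 mo = kr 73,537.24…
Interest: kr 817,080.48 × ((1 + 0.013)^4 − 1) = kr 817,080.48 × 0.0530228… = kr 43,323.9084…
Total = kr 817,080.48 + kr 171,586.9008 + kr 43,323.9084… = kr 1,031,991.29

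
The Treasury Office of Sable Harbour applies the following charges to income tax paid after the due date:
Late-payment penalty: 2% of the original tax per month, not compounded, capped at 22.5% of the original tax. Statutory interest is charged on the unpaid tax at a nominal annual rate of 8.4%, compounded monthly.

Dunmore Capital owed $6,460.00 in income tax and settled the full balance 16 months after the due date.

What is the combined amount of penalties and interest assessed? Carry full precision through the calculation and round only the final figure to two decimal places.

Penalty (uncapped): 16 × 2% × $6,460.00 = $2,067.20; cap = 22.5% × $6,460.00 = $1,453.50 → penalty = $1,453.50
Interest (8.4%/yr ÷ 12 = 0.7%/month): $6,460.00 × ((1 + 0.007)^16 − 1) = $762.7743…
Penalties + interest = $1,453.5000 + $762.7743… = $2,216.27

$2,216.27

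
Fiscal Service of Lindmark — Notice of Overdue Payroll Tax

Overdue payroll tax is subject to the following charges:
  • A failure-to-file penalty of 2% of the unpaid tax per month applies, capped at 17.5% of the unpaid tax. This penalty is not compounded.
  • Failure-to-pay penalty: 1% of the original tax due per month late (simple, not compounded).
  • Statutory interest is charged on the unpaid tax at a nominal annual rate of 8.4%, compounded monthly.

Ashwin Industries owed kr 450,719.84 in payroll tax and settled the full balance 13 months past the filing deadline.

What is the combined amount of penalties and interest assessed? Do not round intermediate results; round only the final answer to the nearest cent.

kr 180,252.71

Failure-to-file: 13 × 2% × kr 450,719.84 = kr 117,187.16…, capped at 17.5% × kr 450,719.84 = kr 78,875.97…
Failure-to-pay penalty = 1% × kr 450,719.84 × 13 mo = kr 58,593.58…
Interest (8.4%/yr ÷ 12 = 0.7%/month): kr 450,719.84 × ((1 + 0.007)^13 − 1) = kr 42,783.1550…
Penalties + interest = kr 137,469.5512 + kr 42,783.1550… = kr 180,252.71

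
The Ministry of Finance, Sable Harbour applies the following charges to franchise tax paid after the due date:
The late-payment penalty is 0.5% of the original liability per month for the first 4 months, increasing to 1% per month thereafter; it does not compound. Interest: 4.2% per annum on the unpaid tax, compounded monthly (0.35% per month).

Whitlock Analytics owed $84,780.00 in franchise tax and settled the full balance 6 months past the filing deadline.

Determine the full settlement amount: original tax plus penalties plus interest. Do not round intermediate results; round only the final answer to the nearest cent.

$89,967.23

Penalty, months 1–4: 4 × 0.5% × $84,780.00 = $1,695.60
Penalty, months 5–6: 2 × 1% × $84,780.00 = $1,695.60
Interest: $84,780.00 × ((1 + 0.0035)^6 − 1) = $84,780.00 × 0.0211846… = $1,796.0312…
Total = $84,780.00 + $3,391.2000 + $1,796.0312… = $89,967.23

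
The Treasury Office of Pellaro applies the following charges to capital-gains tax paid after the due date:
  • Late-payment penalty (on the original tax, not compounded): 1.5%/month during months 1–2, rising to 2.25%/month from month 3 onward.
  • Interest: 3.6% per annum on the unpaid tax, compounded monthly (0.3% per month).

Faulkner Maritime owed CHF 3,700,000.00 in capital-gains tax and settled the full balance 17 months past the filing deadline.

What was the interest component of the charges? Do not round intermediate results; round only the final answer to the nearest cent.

Interest: CHF 3,700,000.00 × ((1 + 0.003)^17 − 1) = CHF 3,700,000.00 × 0.0522426… = CHF 193,297.4509…

CHF 193,297.45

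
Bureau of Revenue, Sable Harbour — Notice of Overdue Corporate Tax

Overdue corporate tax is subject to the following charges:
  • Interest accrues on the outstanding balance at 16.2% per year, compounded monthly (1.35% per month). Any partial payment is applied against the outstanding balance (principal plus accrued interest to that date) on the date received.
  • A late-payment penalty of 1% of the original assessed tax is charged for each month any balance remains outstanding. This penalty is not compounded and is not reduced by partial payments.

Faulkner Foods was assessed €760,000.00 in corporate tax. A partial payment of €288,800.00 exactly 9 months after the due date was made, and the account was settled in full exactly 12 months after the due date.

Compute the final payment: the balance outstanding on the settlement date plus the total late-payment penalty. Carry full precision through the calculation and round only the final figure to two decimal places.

Balance at month 9: €760,000.0000 × (1 + 0.0135)^9 = €857,486.6543…
After €288,800.00 payment: €857,486.6543… − €288,800.00 = €568,686.6543…
Balance at month 12: €568,686.6543… × (1 + 0.0135)^3 = €592,030.7925…
Penalty: 12 × 1% × €760,000.00 = €91,200.00
Final settlement = outstanding balance + penalty = €592,030.7925… + €91,200.00 = €683,230.79

€683,230.79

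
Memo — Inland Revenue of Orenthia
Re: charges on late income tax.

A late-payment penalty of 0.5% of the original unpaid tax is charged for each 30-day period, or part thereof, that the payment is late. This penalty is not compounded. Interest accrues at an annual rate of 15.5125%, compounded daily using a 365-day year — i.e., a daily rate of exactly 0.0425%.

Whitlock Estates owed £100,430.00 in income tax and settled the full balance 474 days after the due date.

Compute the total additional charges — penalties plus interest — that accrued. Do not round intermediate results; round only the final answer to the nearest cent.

Penalty periods: ⌈474/30⌉ = 16; penalty = 16 × 0.5% × £100,430.00 = £8,034.40
Interest: £100,430.00 × ((1 + 0.000425)^474 − 1) = £100,430.00 × 0.22312273… = £22,408.2159…
Penalties + interest = £8,034.4000 + £22,408.2159… = £30,442.62

£30,442.62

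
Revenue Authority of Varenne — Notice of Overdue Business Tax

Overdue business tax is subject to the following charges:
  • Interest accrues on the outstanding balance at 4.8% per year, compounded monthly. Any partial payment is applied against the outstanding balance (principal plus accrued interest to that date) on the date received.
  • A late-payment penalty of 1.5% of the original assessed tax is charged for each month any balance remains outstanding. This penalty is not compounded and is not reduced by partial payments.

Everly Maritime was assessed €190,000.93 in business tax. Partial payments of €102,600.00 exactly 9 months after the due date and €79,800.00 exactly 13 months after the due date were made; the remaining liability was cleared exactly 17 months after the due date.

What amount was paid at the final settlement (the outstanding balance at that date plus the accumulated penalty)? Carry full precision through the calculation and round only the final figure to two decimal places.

€64,779.04

Monthly rate = 4.8% ÷ 12 = 0.4%
Balance at month 9: €190,000.9300 × (1 + 0.004)^9 = €196,951.4316…
After €102,600.00 payment: €196,951.4316… − €102,600.00 = €94,351.4316…
Balance at month 13: €94,351.4316… × (1 + 0.004)^4 = €95,870.1364…
After €79,800.00 payment: €95,870.1364… − €79,800.00 = €16,070.1364…
Balance at month 17: €16,070.1364… × (1 + 0.004)^4 = €16,328.8055…
Penalty: 17 × 1.5% × €190,000.93 = €48,450.24…
Final settlement = outstanding balance + penalty = €16,328.8055… + €48,450.24… = €64,779.04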